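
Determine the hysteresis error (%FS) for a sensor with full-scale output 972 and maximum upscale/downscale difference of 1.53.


Hysteresis = (max difference / full scale) * 100%.
H = (1.53 / 972) * 100
H = 0.157 %FS

0.157 %FS


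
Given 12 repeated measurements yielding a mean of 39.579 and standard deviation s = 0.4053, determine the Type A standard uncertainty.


The standard uncertainty for Type A evaluation is u = s / sqrt(n).
u = 0.4053 / sqrt(12)
u = 0.4053 / 3.4641
u = 0.117

0.117


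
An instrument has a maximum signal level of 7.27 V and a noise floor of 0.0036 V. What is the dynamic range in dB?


Dynamic range = 20 * log10(Vmax / Vnoise).
DR = 20 * log10(7.27 / 0.0036)
DR = 20 * log10(2019.44)
DR = 66.1 dB

66.1 dB


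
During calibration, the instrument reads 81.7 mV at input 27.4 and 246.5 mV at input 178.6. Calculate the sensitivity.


Sensitivity = (y2 - y1) / (x2 - x1).
S = (246.5 - 81.7) / (178.6 - 27.4)
S = 164.8 / 151.2
S = 1.0899 mV/unit

1.0899 mV/unit


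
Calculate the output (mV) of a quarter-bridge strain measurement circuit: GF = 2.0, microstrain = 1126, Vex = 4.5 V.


Quarter bridge output: Vout = (GF * epsilon * Vex) / 4.
Vout = (2.0 * 1126e-6 * 4.5) / 4
Vout = 0.010134 / 4 V
Vout = 0.0025335 V = 2.5335 mV

2.5335 mV


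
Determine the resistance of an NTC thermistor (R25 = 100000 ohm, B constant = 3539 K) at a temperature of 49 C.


NTC thermistor equation: Rt = R25 * exp(B * (1/T - 1/T25)).
T in Kelvin: 322.15 K, T25 = 298.15 K
1/T - 1/T25 = 1/322.15 - 1/298.15 = -0.00024987
B * (1/T - 1/T25) = 3539 * -0.00024987 = -0.8843
Rt = 100000 * exp(-0.8843) = 41300.4 ohm

41300.4 ohm


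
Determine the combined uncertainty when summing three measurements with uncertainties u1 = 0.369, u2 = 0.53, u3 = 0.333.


For a sum of independent quantities, uc = sqrt(u1^2 + u2^2 + u3^2).
uc = sqrt(0.369^2 + 0.53^2 + 0.333^2)
uc = sqrt(0.136161 + 0.2809 + 0.110889)
uc = 0.7266

0.7266


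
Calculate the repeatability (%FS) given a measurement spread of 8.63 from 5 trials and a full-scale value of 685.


Repeatability = (spread / full scale) * 100%.
R = (8.63 / 685) * 100
R = 1.26 %FS

1.26 %FS


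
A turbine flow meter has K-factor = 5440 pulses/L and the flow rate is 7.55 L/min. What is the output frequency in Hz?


Frequency = K * Q / 60 (converting L/min to L/s).
f = 5440 * 7.55 / 60
f = 41072.0 / 60
f = 684.53 Hz

684.53 Hz


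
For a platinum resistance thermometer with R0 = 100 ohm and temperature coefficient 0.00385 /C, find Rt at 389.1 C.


The RTD equation: Rt = R0 * (1 + alpha * T).
Rt = 100 * (1 + 0.00385 * 389.1)
Rt = 100 * (1 + 1.498035)
Rt = 100 * 2.498035
Rt = 249.804 ohm

249.804 ohm


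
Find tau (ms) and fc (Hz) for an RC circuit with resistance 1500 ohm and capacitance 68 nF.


Time constant: tau = R * C.
tau = 1500 * 6.80e-08 = 0.000102 s
tau = 0.102 ms
Cutoff frequency: fc = 1 / (2*pi*R*C).
fc = 1 / (2*pi*0.000102) = 1560.34 Hz

tau = 0.102 ms, fc = 1560.34 Hz


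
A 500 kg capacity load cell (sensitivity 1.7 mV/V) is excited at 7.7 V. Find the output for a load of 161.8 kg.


Vout = rated_output * Vex * (load / capacity).
Vout = 1.7 * 7.7 * (161.8 / 500)
Vout = 1.7 * 7.7 * 0.3236
Vout = 4.236 mV

4.236 mV


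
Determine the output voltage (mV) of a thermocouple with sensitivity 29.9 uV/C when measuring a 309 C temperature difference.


The thermocouple output V = sensitivity * dT.
V = 29.9 uV/C * 309 C
V = 9239.1 uV
V = 9.239 mV

9.239 mV


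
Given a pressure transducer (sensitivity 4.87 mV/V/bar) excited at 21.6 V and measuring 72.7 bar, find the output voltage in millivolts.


Output = sensitivity * Vex * P.
Vout = 4.87 * 21.6 * 72.7
Vout = 105.192 * 72.7
Vout = 7647.46 mV

7647.46 mV


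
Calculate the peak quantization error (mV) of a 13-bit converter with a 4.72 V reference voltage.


The maximum quantization error is +/- LSB/2.
LSB = Vref / 2^n = 4.72 / 8192 = 0.00057617 V
Max error = LSB / 2 = 0.00057617 / 2 = 0.00028809 V
Max error = 0.2881 mV

0.2881 mV


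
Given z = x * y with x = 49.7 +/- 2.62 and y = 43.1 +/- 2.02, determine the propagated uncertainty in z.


For a product z = x*y, the relative uncertainty is:
uz/z = sqrt((ux/x)^2 + (uy/y)^2)
Relative uncertainties: ux/x = 2.62/49.7 = 0.052716
uy/y = 2.02/43.1 = 0.046868
z = 49.7 * 43.1 = 2142.1
uz = 2142.1 * sqrt(0.052716^2 + 0.046868^2) = 151.097

151.097


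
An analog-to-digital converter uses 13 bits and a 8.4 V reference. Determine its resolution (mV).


The resolution (LSB) of an ADC is Vref / 2^n.
LSB = 8.4 / 2^13
LSB = 8.4 / 8192
LSB = 0.00102539 V = 1.02539062 mV

1.02539062 mV


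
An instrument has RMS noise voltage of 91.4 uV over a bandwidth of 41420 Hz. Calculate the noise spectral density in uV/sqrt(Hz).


Noise spectral density = Vrms / sqrt(BW).
NSD = 91.4 / sqrt(41420)
NSD = 91.4 / 203.519
NSD = 0.4491 uV/sqrt(Hz)

0.4491 uV/sqrt(Hz)


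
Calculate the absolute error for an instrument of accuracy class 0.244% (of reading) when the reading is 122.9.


Absolute error = (accuracy% / 100) * reading.
Error = (0.244 / 100) * 122.9
Error = 0.00244 * 122.9
Error = 0.2999

0.2999


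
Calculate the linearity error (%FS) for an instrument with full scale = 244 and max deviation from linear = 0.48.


Linearity error = (max deviation / full scale) * 100%.
Linearity = (0.48 / 244) * 100
Linearity = 0.197 %FS

0.197 %FS


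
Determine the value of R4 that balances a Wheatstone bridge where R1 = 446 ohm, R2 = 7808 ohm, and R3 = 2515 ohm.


At balance: R1*R4 = R2*R3, so R4 = R2*R3/R1.
R4 = 7808 * 2515 / 446
R4 = 19637120 / 446
R4 = 44029.42 ohm

44029.42 ohm


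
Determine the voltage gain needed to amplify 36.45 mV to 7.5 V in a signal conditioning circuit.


Gain = Vout / Vin (converting to same units).
G = 7.5 V / 36.45 mV
G = 7500.0 mV / 36.45 mV
G = 205.76

205.76


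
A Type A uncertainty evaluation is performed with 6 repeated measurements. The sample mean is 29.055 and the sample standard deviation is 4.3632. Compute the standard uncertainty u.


The standard uncertainty for Type A evaluation is u = s / sqrt(n).
u = 4.3632 / sqrt(6)
u = 4.3632 / 2.4495
u = 1.7813

1.7813


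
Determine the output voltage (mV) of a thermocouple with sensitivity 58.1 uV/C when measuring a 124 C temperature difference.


The thermocouple output V = sensitivity * dT.
V = 58.1 uV/C * 124 C
V = 7204.4 uV
V = 7.204 mV

7.204 mV


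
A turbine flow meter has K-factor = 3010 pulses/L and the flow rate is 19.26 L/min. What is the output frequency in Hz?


Frequency = K * Q / 60 (converting L/min to L/s).
f = 3010 * 19.26 / 60
f = 57972.6 / 60
f = 966.21 Hz

966.21 Hz


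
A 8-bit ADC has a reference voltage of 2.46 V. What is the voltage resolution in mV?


The resolution (LSB) of an ADC is Vref / 2^n.
LSB = 2.46 / 2^8
LSB = 2.46 / 256
LSB = 0.00960937 V = 9.609375 mV

9.609375 mV


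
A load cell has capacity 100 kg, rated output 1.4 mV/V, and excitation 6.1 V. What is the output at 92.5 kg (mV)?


Vout = rated_output * Vex * (load / capacity).
Vout = 1.4 * 6.1 * (92.5 / 100)
Vout = 1.4 * 6.1 * 0.925
Vout = 7.899 mV

7.899 mV


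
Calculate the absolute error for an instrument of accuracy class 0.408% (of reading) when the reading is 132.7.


Absolute error = (accuracy% / 100) * reading.
Error = (0.408 / 100) * 132.7
Error = 0.00408 * 132.7
Error = 0.5414

0.5414


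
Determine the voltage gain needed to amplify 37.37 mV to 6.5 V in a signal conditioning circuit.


Gain = Vout / Vin (converting to same units).
G = 6.5 V / 37.37 mV
G = 6500.0 mV / 37.37 mV
G = 173.94

173.94


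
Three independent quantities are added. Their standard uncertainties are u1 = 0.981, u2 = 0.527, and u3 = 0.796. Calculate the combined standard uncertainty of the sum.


For a sum of independent quantities, uc = sqrt(u1^2 + u2^2 + u3^2).
uc = sqrt(0.981^2 + 0.527^2 + 0.796^2)
uc = sqrt(0.962361 + 0.277729 + 0.633616)
uc = 1.3688

1.3688


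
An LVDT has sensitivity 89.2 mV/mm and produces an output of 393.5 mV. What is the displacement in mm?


Displacement = Vout / sensitivity.
d = 393.5 / 89.2
d = 4.411 mm

4.411 mm


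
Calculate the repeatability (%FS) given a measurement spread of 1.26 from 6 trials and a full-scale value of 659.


Repeatability = (spread / full scale) * 100%.
R = (1.26 / 659) * 100
R = 0.191 %FS

0.191 %FS


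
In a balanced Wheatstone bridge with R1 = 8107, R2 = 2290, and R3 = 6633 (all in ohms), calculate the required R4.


At balance: R1*R4 = R2*R3, so R4 = R2*R3/R1.
R4 = 2290 * 6633 / 8107
R4 = 15189570 / 8107
R4 = 1873.64 ohm

1873.64 ohm


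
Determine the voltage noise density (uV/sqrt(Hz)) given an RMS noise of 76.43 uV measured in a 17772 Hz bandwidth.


Noise spectral density = Vrms / sqrt(BW).
NSD = 76.43 / sqrt(17772)
NSD = 76.43 / 133.3117
NSD = 0.5733 uV/sqrt(Hz)

0.5733 uV/sqrt(Hz)


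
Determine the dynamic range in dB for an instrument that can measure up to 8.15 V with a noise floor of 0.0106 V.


Dynamic range = 20 * log10(Vmax / Vnoise).
DR = 20 * log10(8.15 / 0.0106)
DR = 20 * log10(768.87)
DR = 57.72 dB

57.72 dB


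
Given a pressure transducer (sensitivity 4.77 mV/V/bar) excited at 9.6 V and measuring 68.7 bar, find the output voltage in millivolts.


Output = sensitivity * Vex * P.
Vout = 4.77 * 9.6 * 68.7
Vout = 45.792 * 68.7
Vout = 3145.91 mV

3145.91 mV


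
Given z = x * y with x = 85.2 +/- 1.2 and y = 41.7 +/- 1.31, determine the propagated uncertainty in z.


For a product z = x*y, the relative uncertainty is:
uz/z = sqrt((ux/x)^2 + (uy/y)^2)
Relative uncertainties: ux/x = 1.2/85.2 = 0.014085
uy/y = 1.31/41.7 = 0.031415
z = 85.2 * 41.7 = 3552.8
uz = 3552.8 * sqrt(0.014085^2 + 0.031415^2) = 122.316

122.316


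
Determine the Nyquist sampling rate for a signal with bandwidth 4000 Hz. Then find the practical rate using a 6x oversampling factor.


By Nyquist theorem, fs_min = 2 * fmax.
fs_min = 2 * 4000 = 8000 Hz
Practical rate = 6 * fs_min = 6 * 8000 = 48000 Hz

fs_min = 8000 Hz, fs_practical = 48000 Hz


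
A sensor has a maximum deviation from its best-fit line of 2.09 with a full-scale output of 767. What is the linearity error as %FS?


Linearity error = (max deviation / full scale) * 100%.
Linearity = (2.09 / 767) * 100
Linearity = 0.272 %FS

0.272 %FS


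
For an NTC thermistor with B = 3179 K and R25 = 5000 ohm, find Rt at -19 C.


NTC thermistor equation: Rt = R25 * exp(B * (1/T - 1/T25)).
T in Kelvin: 254.15 K, T25 = 298.15 K
1/T - 1/T25 = 1/254.15 - 1/298.15 = 0.00058067
B * (1/T - 1/T25) = 3179 * 0.00058067 = 1.8459
Rt = 5000 * exp(1.8459) = 31670.3 ohm

31670.3 ohm


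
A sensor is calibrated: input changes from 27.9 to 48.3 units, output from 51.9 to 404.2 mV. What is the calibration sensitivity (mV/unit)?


Sensitivity = (y2 - y1) / (x2 - x1).
S = (404.2 - 51.9) / (48.3 - 27.9)
S = 352.3 / 20.4
S = 17.2696 mV/unit

17.2696 mV/unit


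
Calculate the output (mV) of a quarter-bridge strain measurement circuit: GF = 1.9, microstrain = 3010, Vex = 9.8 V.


Quarter bridge output: Vout = (GF * epsilon * Vex) / 4.
Vout = (1.9 * 3010e-6 * 9.8) / 4
Vout = 0.0560462 / 4 V
Vout = 0.01401155 V = 14.0116 mV

14.0116 mV


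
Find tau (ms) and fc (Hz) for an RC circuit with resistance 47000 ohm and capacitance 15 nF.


Time constant: tau = R * C.
tau = 47000 * 1.50e-08 = 0.000705 s
tau = 0.705 ms
Cutoff frequency: fc = 1 / (2*pi*R*C).
fc = 1 / (2*pi*0.000705) = 225.75 Hz

tau = 0.705 ms, fc = 225.75 Hz


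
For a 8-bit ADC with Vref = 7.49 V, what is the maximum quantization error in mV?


The maximum quantization error is +/- LSB/2.
LSB = Vref / 2^n = 7.49 / 256 = 0.02925781 V
Max error = LSB / 2 = 0.02925781 / 2 = 0.01462891 V
Max error = 14.6289 mV

14.6289 mV


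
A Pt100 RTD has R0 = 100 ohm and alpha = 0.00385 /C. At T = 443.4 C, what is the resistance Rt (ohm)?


The RTD equation: Rt = R0 * (1 + alpha * T).
Rt = 100 * (1 + 0.00385 * 443.4)
Rt = 100 * (1 + 1.70709)
Rt = 100 * 2.70709
Rt = 270.709 ohm

270.709 ohm


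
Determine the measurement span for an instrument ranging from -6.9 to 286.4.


Span = upper range - lower range.
Span = 286.4 - (-6.9)
Span = 293.3

293.3


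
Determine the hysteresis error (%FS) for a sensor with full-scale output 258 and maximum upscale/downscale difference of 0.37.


Hysteresis = (max difference / full scale) * 100%.
H = (0.37 / 258) * 100
H = 0.143 %FS

0.143 %FS


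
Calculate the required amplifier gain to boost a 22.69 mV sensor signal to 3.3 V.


Gain = Vout / Vin (converting to same units).
G = 3.3 V / 22.69 mV
G = 3300.0 mV / 22.69 mV
G = 145.44

145.44


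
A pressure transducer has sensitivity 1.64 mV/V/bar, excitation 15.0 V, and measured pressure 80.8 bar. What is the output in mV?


Output = sensitivity * Vex * P.
Vout = 1.64 * 15.0 * 80.8
Vout = 24.6 * 80.8
Vout = 1987.68 mV

1987.68 mV


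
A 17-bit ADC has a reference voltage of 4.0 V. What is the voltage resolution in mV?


The resolution (LSB) of an ADC is Vref / 2^n.
LSB = 4.0 / 2^17
LSB = 4.0 / 131072
LSB = 3.052e-05 V = 0.03051758 mV

0.03051758 mV


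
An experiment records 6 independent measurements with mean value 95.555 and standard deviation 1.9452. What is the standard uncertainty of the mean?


The standard uncertainty for Type A evaluation is u = s / sqrt(n).
u = 1.9452 / sqrt(6)
u = 1.9452 / 2.4495
u = 0.7941

0.7941


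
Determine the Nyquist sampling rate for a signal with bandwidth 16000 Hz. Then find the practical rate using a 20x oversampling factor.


By Nyquist theorem, fs_min = 2 * fmax.
fs_min = 2 * 16000 = 32000 Hz
Practical rate = 20 * fs_min = 20 * 32000 = 640000 Hz

fs_min = 32000 Hz, fs_practical = 640000 Hz


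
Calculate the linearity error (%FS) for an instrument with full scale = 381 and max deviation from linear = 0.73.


Linearity error = (max deviation / full scale) * 100%.
Linearity = (0.73 / 381) * 100
Linearity = 0.192 %FS

0.192 %FS


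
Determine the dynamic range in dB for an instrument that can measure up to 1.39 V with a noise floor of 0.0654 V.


Dynamic range = 20 * log10(Vmax / Vnoise).
DR = 20 * log10(1.39 / 0.0654)
DR = 20 * log10(21.25)
DR = 26.55 dB

26.55 dB


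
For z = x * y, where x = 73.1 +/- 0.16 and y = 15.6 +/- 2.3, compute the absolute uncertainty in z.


For a product z = x*y, the relative uncertainty is:
uz/z = sqrt((ux/x)^2 + (uy/y)^2)
Relative uncertainties: ux/x = 0.16/73.1 = 0.002189
uy/y = 2.3/15.6 = 0.147436
z = 73.1 * 15.6 = 1140.4
uz = 1140.4 * sqrt(0.002189^2 + 0.147436^2) = 168.149

168.149


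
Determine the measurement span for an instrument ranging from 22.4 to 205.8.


Span = upper range - lower range.
Span = 205.8 - (22.4)
Span = 183.4

183.4


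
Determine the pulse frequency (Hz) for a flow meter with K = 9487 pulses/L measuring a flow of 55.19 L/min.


Frequency = K * Q / 60 (converting L/min to L/s).
f = 9487 * 55.19 / 60
f = 523587.53 / 60
f = 8726.46 Hz

8726.46 Hz


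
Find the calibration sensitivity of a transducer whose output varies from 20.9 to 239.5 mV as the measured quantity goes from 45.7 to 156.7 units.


Sensitivity = (y2 - y1) / (x2 - x1).
S = (239.5 - 20.9) / (156.7 - 45.7)
S = 218.6 / 111.0
S = 1.9694 mV/unit

1.9694 mV/unit


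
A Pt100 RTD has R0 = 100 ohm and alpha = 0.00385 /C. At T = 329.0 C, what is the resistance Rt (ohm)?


The RTD equation: Rt = R0 * (1 + alpha * T).
Rt = 100 * (1 + 0.00385 * 329.0)
Rt = 100 * (1 + 1.26665)
Rt = 100 * 2.26665
Rt = 226.665 ohm

226.665 ohm


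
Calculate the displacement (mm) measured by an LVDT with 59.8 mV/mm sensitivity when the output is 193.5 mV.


Displacement = Vout / sensitivity.
d = 193.5 / 59.8
d = 3.236 mm

3.236 mm


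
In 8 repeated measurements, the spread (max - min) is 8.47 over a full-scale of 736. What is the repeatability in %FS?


Repeatability = (spread / full scale) * 100%.
R = (8.47 / 736) * 100
R = 1.151 %FS

1.151 %FS


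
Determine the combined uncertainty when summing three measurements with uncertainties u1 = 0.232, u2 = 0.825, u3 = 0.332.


For a sum of independent quantities, uc = sqrt(u1^2 + u2^2 + u3^2).
uc = sqrt(0.232^2 + 0.825^2 + 0.332^2)
uc = sqrt(0.053824 + 0.680625 + 0.110224)
uc = 0.9191

0.9191


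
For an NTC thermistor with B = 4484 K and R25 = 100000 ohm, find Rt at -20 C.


NTC thermistor equation: Rt = R25 * exp(B * (1/T - 1/T25)).
T in Kelvin: 253.15 K, T25 = 298.15 K
1/T - 1/T25 = 1/253.15 - 1/298.15 = 0.00059621
B * (1/T - 1/T25) = 4484 * 0.00059621 = 2.6734
Rt = 100000 * exp(2.6734) = 1448927.6 ohm

1448927.6 ohm


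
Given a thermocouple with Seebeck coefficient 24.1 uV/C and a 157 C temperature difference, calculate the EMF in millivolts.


The thermocouple output V = sensitivity * dT.
V = 24.1 uV/C * 157 C
V = 3783.7 uV
V = 3.784 mV

3.784 mV


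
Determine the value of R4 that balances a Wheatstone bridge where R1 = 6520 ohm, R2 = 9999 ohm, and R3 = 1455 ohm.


At balance: R1*R4 = R2*R3, so R4 = R2*R3/R1.
R4 = 9999 * 1455 / 6520
R4 = 14548545 / 6520
R4 = 2231.37 ohm

2231.37 ohm


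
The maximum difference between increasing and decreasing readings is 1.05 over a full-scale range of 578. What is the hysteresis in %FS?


Hysteresis = (max difference / full scale) * 100%.
H = (1.05 / 578) * 100
H = 0.182 %FS

0.182 %FS


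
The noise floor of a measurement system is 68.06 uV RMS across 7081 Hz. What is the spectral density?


Noise spectral density = Vrms / sqrt(BW).
NSD = 68.06 / sqrt(7081)
NSD = 68.06 / 84.1487
NSD = 0.8088 uV/sqrt(Hz)

0.8088 uV/sqrt(Hz)


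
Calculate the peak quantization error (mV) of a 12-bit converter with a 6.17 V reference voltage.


The maximum quantization error is +/- LSB/2.
LSB = Vref / 2^n = 6.17 / 4096 = 0.00150635 V
Max error = LSB / 2 = 0.00150635 / 2 = 0.00075317 V
Max error = 0.7532 mV

0.7532 mV


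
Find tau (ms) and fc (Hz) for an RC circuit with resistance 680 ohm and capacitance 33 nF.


Time constant: tau = R * C.
tau = 680 * 3.30e-08 = 2.244e-05 s
tau = 0.0224 ms
Cutoff frequency: fc = 1 / (2*pi*R*C).
fc = 1 / (2*pi*2.244e-05) = 7092.47 Hz

tau = 0.0224 ms, fc = 7092.47 Hz


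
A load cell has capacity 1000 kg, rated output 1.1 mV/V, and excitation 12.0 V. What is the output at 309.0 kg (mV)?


Vout = rated_output * Vex * (load / capacity).
Vout = 1.1 * 12.0 * (309.0 / 1000)
Vout = 1.1 * 12.0 * 0.309
Vout = 4.079 mV

4.079 mV


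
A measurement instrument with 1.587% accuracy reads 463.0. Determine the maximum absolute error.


Absolute error = (accuracy% / 100) * reading.
Error = (1.587 / 100) * 463.0
Error = 0.01587 * 463.0
Error = 7.3478

7.3478


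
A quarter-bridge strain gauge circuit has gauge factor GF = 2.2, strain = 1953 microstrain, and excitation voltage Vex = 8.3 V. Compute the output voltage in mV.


Quarter bridge output: Vout = (GF * epsilon * Vex) / 4.
Vout = (2.2 * 1953e-6 * 8.3) / 4
Vout = 0.03566178 / 4 V
Vout = 0.00891545 V = 8.9154 mV

8.9154 mV


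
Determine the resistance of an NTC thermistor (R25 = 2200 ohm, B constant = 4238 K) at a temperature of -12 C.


NTC thermistor equation: Rt = R25 * exp(B * (1/T - 1/T25)).
T in Kelvin: 261.15 K, T25 = 298.15 K
1/T - 1/T25 = 1/261.15 - 1/298.15 = 0.0004752
B * (1/T - 1/T25) = 4238 * 0.0004752 = 2.0139
Rt = 2200 * exp(2.0139) = 16483.5 ohm

16483.5 ohm


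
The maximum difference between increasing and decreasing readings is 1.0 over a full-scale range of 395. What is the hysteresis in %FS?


Hysteresis = (max difference / full scale) * 100%.
H = (1.0 / 395) * 100
H = 0.253 %FS

0.253 %FS


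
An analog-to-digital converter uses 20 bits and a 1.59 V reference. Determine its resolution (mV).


The resolution (LSB) of an ADC is Vref / 2^n.
LSB = 1.59 / 2^20
LSB = 1.59 / 1048576
LSB = 1.52e-06 V = 0.00151634 mV

0.00151634 mV


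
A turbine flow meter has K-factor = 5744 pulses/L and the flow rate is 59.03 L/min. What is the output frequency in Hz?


Frequency = K * Q / 60 (converting L/min to L/s).
f = 5744 * 59.03 / 60
f = 339068.32 / 60
f = 5651.14 Hz

5651.14 Hz


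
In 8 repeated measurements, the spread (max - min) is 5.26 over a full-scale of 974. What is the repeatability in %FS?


Repeatability = (spread / full scale) * 100%.
R = (5.26 / 974) * 100
R = 0.54 %FS

0.54 %FS


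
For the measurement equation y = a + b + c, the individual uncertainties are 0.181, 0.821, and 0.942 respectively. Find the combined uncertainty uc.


For a sum of independent quantities, uc = sqrt(u1^2 + u2^2 + u3^2).
uc = sqrt(0.181^2 + 0.821^2 + 0.942^2)
uc = sqrt(0.032761 + 0.674041 + 0.887364)
uc = 1.2626

1.2626


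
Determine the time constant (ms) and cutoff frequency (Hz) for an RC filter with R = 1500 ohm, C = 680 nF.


Time constant: tau = R * C.
tau = 1500 * 6.80e-07 = 0.00102 s
tau = 1.02 ms
Cutoff frequency: fc = 1 / (2*pi*R*C).
fc = 1 / (2*pi*0.00102) = 156.03 Hz

tau = 1.02 ms, fc = 156.03 Hz


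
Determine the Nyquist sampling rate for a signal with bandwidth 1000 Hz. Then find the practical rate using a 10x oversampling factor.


By Nyquist theorem, fs_min = 2 * fmax.
fs_min = 2 * 1000 = 2000 Hz
Practical rate = 10 * fs_min = 10 * 2000 = 20000 Hz

fs_min = 2000 Hz, fs_practical = 20000 Hz


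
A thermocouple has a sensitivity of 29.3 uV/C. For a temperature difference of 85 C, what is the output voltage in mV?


The thermocouple output V = sensitivity * dT.
V = 29.3 uV/C * 85 C
V = 2490.5 uV
V = 2.49 mV

2.49 mV


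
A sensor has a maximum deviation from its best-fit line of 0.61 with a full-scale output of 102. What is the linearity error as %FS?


Linearity error = (max deviation / full scale) * 100%.
Linearity = (0.61 / 102) * 100
Linearity = 0.598 %FS

0.598 %FS


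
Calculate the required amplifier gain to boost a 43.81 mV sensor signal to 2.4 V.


Gain = Vout / Vin (converting to same units).
G = 2.4 V / 43.81 mV
G = 2400.0 mV / 43.81 mV
G = 54.78

54.78


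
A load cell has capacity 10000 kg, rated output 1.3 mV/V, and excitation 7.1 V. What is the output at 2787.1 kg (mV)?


Vout = rated_output * Vex * (load / capacity).
Vout = 1.3 * 7.1 * (2787.1 / 10000)
Vout = 1.3 * 7.1 * 0.27871
Vout = 2.572 mV

2.572 mV


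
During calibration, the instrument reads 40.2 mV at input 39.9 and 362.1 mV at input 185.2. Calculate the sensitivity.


Sensitivity = (y2 - y1) / (x2 - x1).
S = (362.1 - 40.2) / (185.2 - 39.9)
S = 321.9 / 145.3
S = 2.2154 mV/unit

2.2154 mV/unit


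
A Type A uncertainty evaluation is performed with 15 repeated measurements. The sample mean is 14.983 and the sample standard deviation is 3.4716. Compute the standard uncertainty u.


The standard uncertainty for Type A evaluation is u = s / sqrt(n).
u = 3.4716 / sqrt(15)
u = 3.4716 / 3.873
u = 0.8964

0.8964


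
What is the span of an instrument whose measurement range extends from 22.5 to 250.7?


Span = upper range - lower range.
Span = 250.7 - (22.5)
Span = 228.2

228.2


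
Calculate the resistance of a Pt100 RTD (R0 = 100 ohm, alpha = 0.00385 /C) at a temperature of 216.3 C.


The RTD equation: Rt = R0 * (1 + alpha * T).
Rt = 100 * (1 + 0.00385 * 216.3)
Rt = 100 * (1 + 0.832755)
Rt = 100 * 1.832755
Rt = 183.276 ohm

183.276 ohm


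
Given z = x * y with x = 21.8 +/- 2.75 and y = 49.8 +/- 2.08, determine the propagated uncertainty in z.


For a product z = x*y, the relative uncertainty is:
uz/z = sqrt((ux/x)^2 + (uy/y)^2)
Relative uncertainties: ux/x = 2.75/21.8 = 0.126147
uy/y = 2.08/49.8 = 0.041767
z = 21.8 * 49.8 = 1085.6
uz = 1085.6 * sqrt(0.126147^2 + 0.041767^2) = 144.262

144.262


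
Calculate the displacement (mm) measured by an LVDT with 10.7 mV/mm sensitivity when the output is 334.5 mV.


Displacement = Vout / sensitivity.
d = 334.5 / 10.7
d = 31.262 mm

31.262 mm


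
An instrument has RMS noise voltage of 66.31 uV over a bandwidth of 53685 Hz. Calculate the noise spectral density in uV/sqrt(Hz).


Noise spectral density = Vrms / sqrt(BW).
NSD = 66.31 / sqrt(53685)
NSD = 66.31 / 231.7002
NSD = 0.2862 uV/sqrt(Hz)

0.2862 uV/sqrt(Hz)


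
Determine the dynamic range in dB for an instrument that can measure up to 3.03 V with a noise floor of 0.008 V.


Dynamic range = 20 * log10(Vmax / Vnoise).
DR = 20 * log10(3.03 / 0.008)
DR = 20 * log10(378.75)
DR = 51.57 dB

51.57 dB


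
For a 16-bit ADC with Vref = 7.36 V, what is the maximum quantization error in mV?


The maximum quantization error is +/- LSB/2.
LSB = Vref / 2^n = 7.36 / 65536 = 0.0001123 V
Max error = LSB / 2 = 0.0001123 / 2 = 5.615e-05 V
Max error = 0.0562 mV

0.0562 mV


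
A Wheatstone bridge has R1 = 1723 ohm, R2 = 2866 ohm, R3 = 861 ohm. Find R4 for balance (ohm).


At balance: R1*R4 = R2*R3, so R4 = R2*R3/R1.
R4 = 2866 * 861 / 1723
R4 = 2467626 / 1723
R4 = 1432.17 ohm

1432.17 ohm


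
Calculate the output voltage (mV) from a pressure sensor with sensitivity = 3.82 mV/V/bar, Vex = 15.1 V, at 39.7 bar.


Output = sensitivity * Vex * P.
Vout = 3.82 * 15.1 * 39.7
Vout = 57.682 * 39.7
Vout = 2289.98 mV

2289.98 mV


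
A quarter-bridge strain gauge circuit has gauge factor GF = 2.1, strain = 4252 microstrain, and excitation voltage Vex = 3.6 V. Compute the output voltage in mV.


Quarter bridge output: Vout = (GF * epsilon * Vex) / 4.
Vout = (2.1 * 4252e-6 * 3.6) / 4
Vout = 0.03214512 / 4 V
Vout = 0.00803628 V = 8.0363 mV

8.0363 mV


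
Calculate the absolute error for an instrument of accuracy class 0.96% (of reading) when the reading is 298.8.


Absolute error = (accuracy% / 100) * reading.
Error = (0.96 / 100) * 298.8
Error = 0.0096 * 298.8
Error = 2.8685

2.8685


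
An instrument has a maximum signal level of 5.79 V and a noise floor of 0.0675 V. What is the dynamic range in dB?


Dynamic range = 20 * log10(Vmax / Vnoise).
DR = 20 * log10(5.79 / 0.0675)
DR = 20 * log10(85.78)
DR = 38.67 dB

38.67 dB


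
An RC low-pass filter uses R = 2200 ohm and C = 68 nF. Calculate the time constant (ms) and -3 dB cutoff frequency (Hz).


Time constant: tau = R * C.
tau = 2200 * 6.80e-08 = 0.0001496 s
tau = 0.1496 ms
Cutoff frequency: fc = 1 / (2*pi*R*C).
fc = 1 / (2*pi*0.0001496) = 1063.87 Hz

tau = 0.1496 ms, fc = 1063.87 Hz


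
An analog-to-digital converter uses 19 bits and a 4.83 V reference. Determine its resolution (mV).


The resolution (LSB) of an ADC is Vref / 2^n.
LSB = 4.83 / 2^19
LSB = 4.83 / 524288
LSB = 9.21e-06 V = 0.00921249 mV

0.00921249 mV


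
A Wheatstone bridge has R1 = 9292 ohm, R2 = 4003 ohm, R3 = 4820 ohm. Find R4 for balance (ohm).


At balance: R1*R4 = R2*R3, so R4 = R2*R3/R1.
R4 = 4003 * 4820 / 9292
R4 = 19294460 / 9292
R4 = 2076.46 ohm

2076.46 ohm


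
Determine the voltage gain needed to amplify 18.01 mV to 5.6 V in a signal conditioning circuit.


Gain = Vout / Vin (converting to same units).
G = 5.6 V / 18.01 mV
G = 5600.0 mV / 18.01 mV
G = 310.94

310.94


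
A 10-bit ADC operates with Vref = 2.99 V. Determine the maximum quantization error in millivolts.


The maximum quantization error is +/- LSB/2.
LSB = Vref / 2^n = 2.99 / 1024 = 0.00291992 V
Max error = LSB / 2 = 0.00291992 / 2 = 0.00145996 V
Max error = 1.46 mV

1.46 mV


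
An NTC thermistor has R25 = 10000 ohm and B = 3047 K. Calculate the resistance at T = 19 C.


NTC thermistor equation: Rt = R25 * exp(B * (1/T - 1/T25)).
T in Kelvin: 292.15 K, T25 = 298.15 K
1/T - 1/T25 = 1/292.15 - 1/298.15 = 6.888e-05
B * (1/T - 1/T25) = 3047 * 6.888e-05 = 0.2099
Rt = 10000 * exp(0.2099) = 12335.4 ohm

12335.4 ohm


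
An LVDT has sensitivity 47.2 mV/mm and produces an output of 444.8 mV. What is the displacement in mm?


Displacement = Vout / sensitivity.
d = 444.8 / 47.2
d = 9.424 mm

9.424 mm


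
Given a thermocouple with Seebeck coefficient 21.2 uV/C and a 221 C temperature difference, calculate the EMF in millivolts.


The thermocouple output V = sensitivity * dT.
V = 21.2 uV/C * 221 C
V = 4685.2 uV
V = 4.685 mV

4.685 mV


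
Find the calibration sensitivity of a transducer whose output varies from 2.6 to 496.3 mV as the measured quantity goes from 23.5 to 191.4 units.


Sensitivity = (y2 - y1) / (x2 - x1).
S = (496.3 - 2.6) / (191.4 - 23.5)
S = 493.7 / 167.9
S = 2.9404 mV/unit

2.9404 mV/unit


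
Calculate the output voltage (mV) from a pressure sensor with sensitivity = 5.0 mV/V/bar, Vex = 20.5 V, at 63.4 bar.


Output = sensitivity * Vex * P.
Vout = 5.0 * 20.5 * 63.4
Vout = 102.5 * 63.4
Vout = 6498.5 mV

6498.5 mV


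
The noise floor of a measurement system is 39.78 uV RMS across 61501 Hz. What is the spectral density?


Noise spectral density = Vrms / sqrt(BW).
NSD = 39.78 / sqrt(61501)
NSD = 39.78 / 247.994
NSD = 0.1604 uV/sqrt(Hz)

0.1604 uV/sqrt(Hz)


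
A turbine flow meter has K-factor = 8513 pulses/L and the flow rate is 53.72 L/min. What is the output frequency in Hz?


Frequency = K * Q / 60 (converting L/min to L/s).
f = 8513 * 53.72 / 60
f = 457318.36 / 60
f = 7621.97 Hz

7621.97 Hz


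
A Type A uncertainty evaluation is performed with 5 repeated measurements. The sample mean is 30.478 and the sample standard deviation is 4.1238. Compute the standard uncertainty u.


The standard uncertainty for Type A evaluation is u = s / sqrt(n).
u = 4.1238 / sqrt(5)
u = 4.1238 / 2.2361
u = 1.8442

1.8442


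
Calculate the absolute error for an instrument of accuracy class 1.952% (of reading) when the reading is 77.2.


Absolute error = (accuracy% / 100) * reading.
Error = (1.952 / 100) * 77.2
Error = 0.01952 * 77.2
Error = 1.5069

1.5069


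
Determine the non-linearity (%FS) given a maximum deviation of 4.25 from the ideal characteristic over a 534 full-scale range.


Linearity error = (max deviation / full scale) * 100%.
Linearity = (4.25 / 534) * 100
Linearity = 0.796 %FS

0.796 %FS


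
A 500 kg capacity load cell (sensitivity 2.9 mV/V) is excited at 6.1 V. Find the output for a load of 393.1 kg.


Vout = rated_output * Vex * (load / capacity).
Vout = 2.9 * 6.1 * (393.1 / 500)
Vout = 2.9 * 6.1 * 0.7862
Vout = 13.908 mV

13.908 mV


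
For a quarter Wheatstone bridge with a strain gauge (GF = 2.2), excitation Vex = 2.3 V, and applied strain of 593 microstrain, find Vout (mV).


Quarter bridge output: Vout = (GF * epsilon * Vex) / 4.
Vout = (2.2 * 593e-6 * 2.3) / 4
Vout = 0.00300058 / 4 V
Vout = 0.00075015 V = 0.7501 mV

0.7501 mV


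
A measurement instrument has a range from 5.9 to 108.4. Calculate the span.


Span = upper range - lower range.
Span = 108.4 - (5.9)
Span = 102.5

102.5


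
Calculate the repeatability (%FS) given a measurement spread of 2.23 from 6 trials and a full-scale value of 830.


Repeatability = (spread / full scale) * 100%.
R = (2.23 / 830) * 100
R = 0.269 %FS

0.269 %FS


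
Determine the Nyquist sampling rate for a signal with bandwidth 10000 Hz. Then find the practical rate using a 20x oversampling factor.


By Nyquist theorem, fs_min = 2 * fmax.
fs_min = 2 * 10000 = 20000 Hz
Practical rate = 20 * fs_min = 20 * 20000 = 400000 Hz

fs_min = 20000 Hz, fs_practical = 400000 Hz


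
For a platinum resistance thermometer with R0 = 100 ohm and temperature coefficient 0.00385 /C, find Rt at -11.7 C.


The RTD equation: Rt = R0 * (1 + alpha * T).
Rt = 100 * (1 + 0.00385 * -11.7)
Rt = 100 * (1 + -0.045045)
Rt = 100 * 0.954955
Rt = 95.495 ohm

95.495 ohm


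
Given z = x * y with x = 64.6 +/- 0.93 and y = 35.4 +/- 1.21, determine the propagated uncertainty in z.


For a product z = x*y, the relative uncertainty is:
uz/z = sqrt((ux/x)^2 + (uy/y)^2)
Relative uncertainties: ux/x = 0.93/64.6 = 0.014396
uy/y = 1.21/35.4 = 0.034181
z = 64.6 * 35.4 = 2286.8
uz = 2286.8 * sqrt(0.014396^2 + 0.034181^2) = 84.816

84.816


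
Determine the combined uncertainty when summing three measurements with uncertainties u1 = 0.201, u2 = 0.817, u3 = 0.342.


For a sum of independent quantities, uc = sqrt(u1^2 + u2^2 + u3^2).
uc = sqrt(0.201^2 + 0.817^2 + 0.342^2)
uc = sqrt(0.040401 + 0.667489 + 0.116964)
uc = 0.9082

0.9082


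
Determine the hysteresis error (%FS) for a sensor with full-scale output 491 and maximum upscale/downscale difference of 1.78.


Hysteresis = (max difference / full scale) * 100%.
H = (1.78 / 491) * 100
H = 0.363 %FS

0.363 %FS


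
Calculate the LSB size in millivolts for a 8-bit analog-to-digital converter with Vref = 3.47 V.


The resolution (LSB) of an ADC is Vref / 2^n.
LSB = 3.47 / 2^8
LSB = 3.47 / 256
LSB = 0.01355469 V = 13.5546875 mV

13.5546875 mV


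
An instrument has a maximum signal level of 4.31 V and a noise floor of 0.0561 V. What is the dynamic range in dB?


Dynamic range = 20 * log10(Vmax / Vnoise).
DR = 20 * log10(4.31 / 0.0561)
DR = 20 * log10(76.83)
DR = 37.71 dB

37.71 dB


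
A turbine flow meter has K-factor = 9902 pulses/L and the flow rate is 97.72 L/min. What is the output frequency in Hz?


Frequency = K * Q / 60 (converting L/min to L/s).
f = 9902 * 97.72 / 60
f = 967623.44 / 60
f = 16127.06 Hz

16127.06 Hz


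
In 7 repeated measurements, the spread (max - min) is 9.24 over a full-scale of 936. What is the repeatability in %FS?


Repeatability = (spread / full scale) * 100%.
R = (9.24 / 936) * 100
R = 0.987 %FS

0.987 %FS


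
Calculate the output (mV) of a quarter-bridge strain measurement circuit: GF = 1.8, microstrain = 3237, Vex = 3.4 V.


Quarter bridge output: Vout = (GF * epsilon * Vex) / 4.
Vout = (1.8 * 3237e-6 * 3.4) / 4
Vout = 0.01981044 / 4 V
Vout = 0.00495261 V = 4.9526 mV

4.9526 mV


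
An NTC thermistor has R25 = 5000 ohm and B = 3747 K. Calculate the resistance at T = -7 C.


NTC thermistor equation: Rt = R25 * exp(B * (1/T - 1/T25)).
T in Kelvin: 266.15 K, T25 = 298.15 K
1/T - 1/T25 = 1/266.15 - 1/298.15 = 0.00040326
B * (1/T - 1/T25) = 3747 * 0.00040326 = 1.511
Rt = 5000 * exp(1.511) = 22656.9 ohm

22656.9 ohm


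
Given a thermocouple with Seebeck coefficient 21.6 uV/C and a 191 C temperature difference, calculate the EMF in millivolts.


The thermocouple output V = sensitivity * dT.
V = 21.6 uV/C * 191 C
V = 4125.6 uV
V = 4.126 mV

4.126 mV


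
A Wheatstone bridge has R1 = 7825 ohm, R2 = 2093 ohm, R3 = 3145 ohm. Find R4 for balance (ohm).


At balance: R1*R4 = R2*R3, so R4 = R2*R3/R1.
R4 = 2093 * 3145 / 7825
R4 = 6582485 / 7825
R4 = 841.21 ohm

841.21 ohm


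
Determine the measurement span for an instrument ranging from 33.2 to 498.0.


Span = upper range - lower range.
Span = 498.0 - (33.2)
Span = 464.8

464.8


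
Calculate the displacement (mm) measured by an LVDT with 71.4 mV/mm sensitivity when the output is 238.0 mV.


Displacement = Vout / sensitivity.
d = 238.0 / 71.4
d = 3.333 mm

3.333 mm


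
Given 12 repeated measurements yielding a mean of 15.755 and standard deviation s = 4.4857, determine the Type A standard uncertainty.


The standard uncertainty for Type A evaluation is u = s / sqrt(n).
u = 4.4857 / sqrt(12)
u = 4.4857 / 3.4641
u = 1.2949

1.2949


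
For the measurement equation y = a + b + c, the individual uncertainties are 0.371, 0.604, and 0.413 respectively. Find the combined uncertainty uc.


For a sum of independent quantities, uc = sqrt(u1^2 + u2^2 + u3^2).
uc = sqrt(0.371^2 + 0.604^2 + 0.413^2)
uc = sqrt(0.137641 + 0.364816 + 0.170569)
uc = 0.8204

0.8204


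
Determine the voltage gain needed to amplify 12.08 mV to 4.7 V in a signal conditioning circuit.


Gain = Vout / Vin (converting to same units).
G = 4.7 V / 12.08 mV
G = 4700.0 mV / 12.08 mV
G = 389.07

389.07


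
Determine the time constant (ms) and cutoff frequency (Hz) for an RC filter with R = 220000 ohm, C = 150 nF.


Time constant: tau = R * C.
tau = 220000 * 1.50e-07 = 0.033 s
tau = 33.0 ms
Cutoff frequency: fc = 1 / (2*pi*R*C).
fc = 1 / (2*pi*0.033) = 4.82 Hz

tau = 33.0 ms, fc = 4.82 Hz


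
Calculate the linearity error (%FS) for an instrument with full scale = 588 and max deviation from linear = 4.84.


Linearity error = (max deviation / full scale) * 100%.
Linearity = (4.84 / 588) * 100
Linearity = 0.823 %FS

0.823 %FS


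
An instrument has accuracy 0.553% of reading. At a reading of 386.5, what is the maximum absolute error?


Absolute error = (accuracy% / 100) * reading.
Error = (0.553 / 100) * 386.5
Error = 0.00553 * 386.5
Error = 2.1373

2.1373


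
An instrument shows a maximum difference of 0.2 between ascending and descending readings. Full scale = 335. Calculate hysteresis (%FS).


Hysteresis = (max difference / full scale) * 100%.
H = (0.2 / 335) * 100
H = 0.06 %FS

0.06 %FS


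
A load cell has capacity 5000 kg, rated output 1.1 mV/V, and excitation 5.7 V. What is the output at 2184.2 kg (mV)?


Vout = rated_output * Vex * (load / capacity).
Vout = 1.1 * 5.7 * (2184.2 / 5000)
Vout = 1.1 * 5.7 * 0.43684
Vout = 2.739 mV

2.739 mV


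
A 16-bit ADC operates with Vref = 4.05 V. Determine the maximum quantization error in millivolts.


The maximum quantization error is +/- LSB/2.
LSB = Vref / 2^n = 4.05 / 65536 = 6.18e-05 V
Max error = LSB / 2 = 6.18e-05 / 2 = 3.09e-05 V
Max error = 0.0309 mV

0.0309 mV


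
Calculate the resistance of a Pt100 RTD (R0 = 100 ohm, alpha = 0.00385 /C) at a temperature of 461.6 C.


The RTD equation: Rt = R0 * (1 + alpha * T).
Rt = 100 * (1 + 0.00385 * 461.6)
Rt = 100 * (1 + 1.77716)
Rt = 100 * 2.77716
Rt = 277.716 ohm

277.716 ohm


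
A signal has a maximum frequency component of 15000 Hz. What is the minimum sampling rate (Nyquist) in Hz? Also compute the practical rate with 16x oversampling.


By Nyquist theorem, fs_min = 2 * fmax.
fs_min = 2 * 15000 = 30000 Hz
Practical rate = 16 * fs_min = 16 * 30000 = 480000 Hz

fs_min = 30000 Hz, fs_practical = 480000 Hz


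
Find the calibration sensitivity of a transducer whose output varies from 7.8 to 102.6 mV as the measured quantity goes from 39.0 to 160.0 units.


Sensitivity = (y2 - y1) / (x2 - x1).
S = (102.6 - 7.8) / (160.0 - 39.0)
S = 94.8 / 121.0
S = 0.7835 mV/unit

0.7835 mV/unit


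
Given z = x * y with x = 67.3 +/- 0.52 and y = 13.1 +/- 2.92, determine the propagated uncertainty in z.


For a product z = x*y, the relative uncertainty is:
uz/z = sqrt((ux/x)^2 + (uy/y)^2)
Relative uncertainties: ux/x = 0.52/67.3 = 0.007727
uy/y = 2.92/13.1 = 0.222901
z = 67.3 * 13.1 = 881.6
uz = 881.6 * sqrt(0.007727^2 + 0.222901^2) = 196.634

196.634


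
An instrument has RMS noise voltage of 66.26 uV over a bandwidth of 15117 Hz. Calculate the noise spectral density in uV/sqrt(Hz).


Noise spectral density = Vrms / sqrt(BW).
NSD = 66.26 / sqrt(15117)
NSD = 66.26 / 122.9512
NSD = 0.5389 uV/sqrt(Hz)

0.5389 uV/sqrt(Hz)


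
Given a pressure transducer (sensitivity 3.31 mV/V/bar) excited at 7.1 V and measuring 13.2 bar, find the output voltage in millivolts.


Output = sensitivity * Vex * P.
Vout = 3.31 * 7.1 * 13.2
Vout = 23.501 * 13.2
Vout = 310.21 mV

310.21 mV


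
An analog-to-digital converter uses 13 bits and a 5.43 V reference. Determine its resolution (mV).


The resolution (LSB) of an ADC is Vref / 2^n.
LSB = 5.43 / 2^13
LSB = 5.43 / 8192
LSB = 0.00066284 V = 0.6628418 mV

0.6628418 mV


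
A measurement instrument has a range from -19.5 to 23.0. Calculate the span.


Span = upper range - lower range.
Span = 23.0 - (-19.5)
Span = 42.5

42.5


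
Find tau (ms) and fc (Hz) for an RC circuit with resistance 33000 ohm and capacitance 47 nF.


Time constant: tau = R * C.
tau = 33000 * 4.70e-08 = 0.001551 s
tau = 1.551 ms
Cutoff frequency: fc = 1 / (2*pi*R*C).
fc = 1 / (2*pi*0.001551) = 102.61 Hz

tau = 1.551 ms, fc = 102.61 Hz


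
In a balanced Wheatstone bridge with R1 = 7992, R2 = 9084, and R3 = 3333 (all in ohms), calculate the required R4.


At balance: R1*R4 = R2*R3, so R4 = R2*R3/R1.
R4 = 9084 * 3333 / 7992
R4 = 30276972 / 7992
R4 = 3788.41 ohm

3788.41 ohm
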